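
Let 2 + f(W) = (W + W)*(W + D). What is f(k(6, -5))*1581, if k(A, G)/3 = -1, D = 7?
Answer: -41106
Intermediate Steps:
k(A, G) = -3 (k(A, G) = 3*(-1) = -3)
f(W) = -2 + 2*W*(7 + W) (f(W) = -2 + (W + W)*(W + 7) = -2 + (2*W)*(7 + W) = -2 + 2*W*(7 + W))
f(k(6, -5))*1581 = (-2 + 2*(-3)**2 + 14*(-3))*1581 = (-2 + 2*9 - 42)*1581 = (-2 + 18 - 42)*1581 = -26*1581 = -41106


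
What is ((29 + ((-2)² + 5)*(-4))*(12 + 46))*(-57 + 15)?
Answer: 17052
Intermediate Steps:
((29 + ((-2)² + 5)*(-4))*(12 + 46))*(-57 + 15) = ((29 + (4 + 5)*(-4))*58)*(-42) = ((29 + 9*(-4))*58)*(-42) = ((29 - 36)*58)*(-42) = -7*58*(-42) = -406*(-42) = 17052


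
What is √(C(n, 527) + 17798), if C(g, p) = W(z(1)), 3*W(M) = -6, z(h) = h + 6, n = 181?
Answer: 2*√4449 ≈ 133.40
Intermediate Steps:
z(h) = 6 + h
W(M) = -2 (W(M) = (⅓)*(-6) = -2)
C(g, p) = -2
√(C(n, 527) + 17798) = √(-2 + 17798) = √17796 = 2*√4449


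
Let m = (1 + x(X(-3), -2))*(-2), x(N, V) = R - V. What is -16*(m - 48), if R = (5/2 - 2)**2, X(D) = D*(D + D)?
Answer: 872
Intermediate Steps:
X(D) = 2*D**2 (X(D) = D*(2*D) = 2*D**2)
R = 1/4 (R = (5*(1/2) - 2)**2 = (5/2 - 2)**2 = (1/2)**2 = 1/4 ≈ 0.25000)
x(N, V) = 1/4 - V
m = -13/2 (m = (1 + (1/4 - 1*(-2)))*(-2) = (1 + (1/4 + 2))*(-2) = (1 + 9/4)*(-2) = (13/4)*(-2) = -13/2 ≈ -6.5000)
-16*(m - 48) = -16*(-13/2 - 48) = -16*(-109/2) = 872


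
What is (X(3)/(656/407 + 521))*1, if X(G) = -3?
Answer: -407/70901 ≈ -0.0057404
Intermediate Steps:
(X(3)/(656/407 + 521))*1 = (-3/(656/407 + 521))*1 = (-3/(212703/407))*1 = ((407/212703)*(-3))*1 = -407/70901*1 = -407/70901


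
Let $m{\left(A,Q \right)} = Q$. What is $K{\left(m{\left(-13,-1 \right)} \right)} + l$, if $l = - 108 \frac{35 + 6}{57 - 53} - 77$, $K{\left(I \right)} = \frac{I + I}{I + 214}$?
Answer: $- \frac{252194}{213} \approx -1184.0$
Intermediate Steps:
$K{\left(I \right)} = \frac{2 I}{214 + I}$
$l = -1184$ ($l = - 108 \cdot \frac{41}{4} - 77 = - 108 \cdot 41 \cdot \frac{1}{4} - 77 = \left(-108\right) \frac{41}{4} - 77 = -1107 - 77 = -1184$)
$K{\left(m{\left(-13,-1 \right)} \right)} + l = 2 \left(-1\right) \frac{1}{214 - 1} - 1184 = 2 \left(-1\right) \frac{1}{213} - 1184 = - \frac{2}{213} - 1184 = - \frac{252194}{213}$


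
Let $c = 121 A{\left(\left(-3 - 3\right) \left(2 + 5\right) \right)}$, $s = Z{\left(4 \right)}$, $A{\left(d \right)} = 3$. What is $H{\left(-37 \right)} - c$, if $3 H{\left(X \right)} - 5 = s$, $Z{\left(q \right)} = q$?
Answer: $-360$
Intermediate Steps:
$s = 4$
$H{\left(X \right)} = 3$ ($H{\left(X \right)} = \frac{5}{3} + \frac{1}{3} \cdot 4 = \frac{5}{3} + \frac{4}{3} = 3$)
$c = 363$ ($c = 121 \cdot 3 = 363$)
$H{\left(-37 \right)} - c = 3 - 363 = -360$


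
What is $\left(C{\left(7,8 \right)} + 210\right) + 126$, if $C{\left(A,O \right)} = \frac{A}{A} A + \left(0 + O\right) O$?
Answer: $407$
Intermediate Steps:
$C{\left(A,O \right)} = A + O^{2}$ ($C{\left(A,O \right)} = 1 A + O O = A + O^{2}$)
$\left(C{\left(7,8 \right)} + 210\right) + 126 = \left(\left(7 + 8^{2}\right) + 210\right) + 126 = \left(\left(7 + 64\right) + 210\right) + 126 = \left(71 + 210\right) + 126 = 281 + 126 = 407$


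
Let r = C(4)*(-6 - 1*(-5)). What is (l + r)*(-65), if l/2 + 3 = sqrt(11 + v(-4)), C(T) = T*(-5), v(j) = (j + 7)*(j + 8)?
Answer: -910 - 130*sqrt(23) ≈ -1533.5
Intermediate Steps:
v(j) = (7 + j)*(8 + j)
C(T) = -5*T
l = -6 + 2*sqrt(23) (l = -6 + 2*sqrt(11 + (56 + (-4)**2 + 15*(-4))) = -6 + 2*sqrt(11 + (56 + 16 - 60)) = -6 + 2*sqrt(11 + 12) = -6 + 2*sqrt(23) ≈ 3.5917)
r = 20 (r = (-5*4)*(-6 - 1*(-5)) = -20*(-6 + 5) = -20*(-1) = 20)
(l + r)*(-65) = ((-6 + 2*sqrt(23)) + 20)*(-65) = (14 + 2*sqrt(23))*(-65) = -910 - 130*sqrt(23)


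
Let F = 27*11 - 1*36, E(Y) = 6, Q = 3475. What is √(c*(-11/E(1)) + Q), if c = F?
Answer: √11986/2 ≈ 54.740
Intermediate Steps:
F = 261 (F = 297 - 36 = 261)
c = 261
√(c*(-11/E(1)) + Q) = √(261*(-11/6) + 3475) = √(-957/2 + 3475) = √(5993/2) = √11986/2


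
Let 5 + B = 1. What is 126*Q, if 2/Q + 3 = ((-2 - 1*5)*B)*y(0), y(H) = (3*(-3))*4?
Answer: -84/337 ≈ -0.24926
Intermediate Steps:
y(H) = -36 (y(H) = -9*4 = -36)
B = -4 (B = -5 + 1 = -4)
Q = -2/1011 (Q = 2/(-3 + ((-2 - 1*5)*(-4))*(-36)) = 2/(-3 + ((-2 - 5)*(-4))*(-36)) = 2/(-3 - 7*(-4)*(-36)) = 2/(-3 + 28*(-36)) = 2/(-3 - 1008) = 2/(-1011) = 2*(-1/1011) = -2/1011 ≈ -0.0019782)
126*Q = 126*(-2/1011) = -84/337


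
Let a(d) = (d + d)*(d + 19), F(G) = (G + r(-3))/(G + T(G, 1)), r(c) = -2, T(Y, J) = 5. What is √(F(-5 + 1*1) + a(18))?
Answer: √1326 ≈ 36.414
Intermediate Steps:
F(G) = (-2 + G)/(5 + G) (F(G) = (G - 2)/(G + 5) = (-2 + G)/(5 + G))
a(d) = 2*d*(19 + d) (a(d) = (2*d)*(19 + d) = 2*d*(19 + d))
√(F(-5 + 1*1) + a(18)) = √((-2 + (-5 + 1*1))/(5 + (-5 + 1*1)) + 2*18*(19 + 18)) = √((-2 + (-5 + 1))/(5 + (-5 + 1)) + 2*18*37) = √((-2 - 4)/(5 - 4) + 1332) = √(-6/1 + 1332) = √(1*(-6) + 1332) = √(-6 + 1332) = √1326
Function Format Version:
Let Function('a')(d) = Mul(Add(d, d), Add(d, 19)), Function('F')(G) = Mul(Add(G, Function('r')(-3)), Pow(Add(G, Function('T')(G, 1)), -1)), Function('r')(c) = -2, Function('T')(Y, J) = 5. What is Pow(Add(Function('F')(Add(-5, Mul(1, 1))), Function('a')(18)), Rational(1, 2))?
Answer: Pow(1326, Rational(1, 2)) ≈ 36.414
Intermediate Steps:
Function('F')(G) = Mul(Pow(Add(5, G), -1), Add(-2, G)) (Function('F')(G) = Mul(Add(G, -2), Pow(Add(G, 5), -1)) = Mul(Add(-2, G), Pow(Add(5, G), -1)) = Mul(Pow(Add(5, G), -1), Add(-2, G)))
Function('a')(d) = Mul(2, d, Add(19, d)) (Function('a')(d) = Mul(Mul(2, d), Add(19, d)) = Mul(2, d, Add(19, d)))
Pow(Add(Function('F')(Add(-5, Mul(1, 1))), Function('a')(18)), Rational(1, 2)) = Pow(Add(Mul(Pow(Add(5, Add(-5, Mul(1, 1))), -1), Add(-2, Add(-5, Mul(1, 1)))), Mul(2, 18, Add(19, 18))), Rational(1, 2)) = Pow(Add(Mul(Pow(Add(5, Add(-5, 1)), -1), Add(-2, Add(-5, 1))), Mul(2, 18, 37)), Rational(1, 2)) = Pow(Add(Mul(Pow(Add(5, -4), -1), Add(-2, -4)), 1332), Rational(1, 2)) = Pow(Add(Mul(Pow(1, -1), -6), 1332), Rational(1, 2)) = Pow(Add(Mul(1, -6), 1332), Rational(1, 2)) = Pow(Add(-6, 1332), Rational(1, 2)) = Pow(1326, Rational(1, 2))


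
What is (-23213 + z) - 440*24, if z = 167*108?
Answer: -15737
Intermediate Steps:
z = 18036
(-23213 + z) - 440*24 = (-23213 + 18036) - 440*24 = -5177 - 10560 = -15737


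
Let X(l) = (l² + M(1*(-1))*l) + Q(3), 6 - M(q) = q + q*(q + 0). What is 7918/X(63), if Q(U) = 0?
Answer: 7918/4347 ≈ 1.8215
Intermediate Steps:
M(q) = 6 - q - q² (M(q) = 6 - (q + q*(q + 0)) = 6 - (q + q*q) = 6 - (q + q²) = 6 + (-q - q²) = 6 - q - q²)
X(l) = l² + 6*l (X(l) = (l² + (6 - (-1) - (1*(-1))²)*l) + 0 = (l² + (6 - 1*(-1) - 1*(-1)²)*l) + 0 = (l² + (6 + 1 - 1*1)*l) + 0 = (l² + (6 + 1 - 1)*l) + 0 = (l² + 6*l) + 0 = l² + 6*l)
7918/X(63) = 7918/((63*(6 + 63))) = 7918/((63*69)) = 7918/4347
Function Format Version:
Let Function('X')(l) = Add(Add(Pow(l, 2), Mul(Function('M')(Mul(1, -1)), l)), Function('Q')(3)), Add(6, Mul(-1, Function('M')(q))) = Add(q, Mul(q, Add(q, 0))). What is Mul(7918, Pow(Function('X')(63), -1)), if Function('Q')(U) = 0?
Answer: Rational(7918, 4347) ≈ 1.8215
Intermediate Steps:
Function('M')(q) = Add(6, Mul(-1, q), Mul(-1, Pow(q, 2))) (Function('M')(q) = Add(6, Mul(-1, Add(q, Mul(q, Add(q, 0))))) = Add(6, Mul(-1, Add(q, Mul(q, q)))) = Add(6, Mul(-1, Add(q, Pow(q, 2)))) = Add(6, Add(Mul(-1, q), Mul(-1, Pow(q, 2)))) = Add(6, Mul(-1, q), Mul(-1, Pow(q, 2))))
Function('X')(l) = Add(Pow(l, 2), Mul(6, l)) (Function('X')(l) = Add(Add(Pow(l, 2), Mul(Add(6, Mul(-1, Mul(1, -1)), Mul(-1, Pow(Mul(1, -1), 2))), l)), 0) = Add(Add(Pow(l, 2), Mul(Add(6, Mul(-1, -1), Mul(-1, Pow(-1, 2))), l)), 0) = Add(Add(Pow(l, 2), Mul(Add(6, 1, Mul(-1, 1)), l)), 0) = Add(Add(Pow(l, 2), Mul(Add(6, 1, -1), l)), 0) = Add(Add(Pow(l, 2), Mul(6, l)), 0) = Add(Pow(l, 2), Mul(6, l)))
Mul(7918, Pow(Function('X')(63), -1)) = Mul(7918, Pow(Mul(63, Add(6, 63)), -1)) = Mul(7918, Pow(Mul(63, 69), -1)) = Mul(7918, Pow(4347, -1)) = Mul(7918, Rational(1, 4347)) = Rational(7918, 4347)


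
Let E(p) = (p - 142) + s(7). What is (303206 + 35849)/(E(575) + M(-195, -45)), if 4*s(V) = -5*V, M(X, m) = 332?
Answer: 271244/605 ≈ 448.34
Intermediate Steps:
s(V) = -5*V/4 (s(V) = (-5*V)/4 = -5*V/4)
E(p) = -603/4 + p (E(p) = (p - 142) - 5/4*7 = (-142 + p) - 35/4 = -603/4 + p)
(303206 + 35849)/(E(575) + M(-195, -45)) = (303206 + 35849)/((-603/4 + 575) + 332) = 339055/(1697/4 + 332) = 339055/(3025/4) = 339055*(4/3025) = 271244/605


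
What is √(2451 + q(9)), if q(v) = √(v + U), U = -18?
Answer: √(2451 + 3*I) ≈ 49.508 + 0.0303*I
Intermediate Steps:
q(v) = √(-18 + v) (q(v) = √(v - 18) = √(-18 + v))
√(2451 + q(9)) = √(2451 + √(-18 + 9)) = √(2451 + √(-9)) = √(2451 + 3*I)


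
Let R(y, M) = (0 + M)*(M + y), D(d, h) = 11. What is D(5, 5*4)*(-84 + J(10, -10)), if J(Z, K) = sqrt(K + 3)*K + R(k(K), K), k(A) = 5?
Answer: -374 - 110*I*sqrt(7) ≈ -374.0 - 291.03*I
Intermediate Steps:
R(y, M) = M*(M + y)
J(Z, K) = K*sqrt(3 + K) + K*(5 + K) (J(Z, K) = sqrt(K + 3)*K + K*(K + 5) = sqrt(3 + K)*K + K*(5 + K) = K*sqrt(3 + K) + K*(5 + K))
D(5, 5*4)*(-84 + J(10, -10)) = 11*(-84 - 10*(5 - 10 + sqrt(3 - 10))) = 11*(-84 - 10*(5 - 10 + sqrt(-7))) = 11*(-84 - 10*(5 - 10 + I*sqrt(7))) = 11*(-84 - 10*(-5 + I*sqrt(7))) = 11*(-84 + (50 - 10*I*sqrt(7))) = 11*(-34 - 10*I*sqrt(7)) = -374 - 110*I*sqrt(7)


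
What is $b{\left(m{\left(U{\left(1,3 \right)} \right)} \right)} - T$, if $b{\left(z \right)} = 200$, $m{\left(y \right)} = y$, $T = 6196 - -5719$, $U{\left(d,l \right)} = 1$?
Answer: $-11715$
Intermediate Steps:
$T = 11915$ ($T = 6196 + 5719 = 11915$)
$b{\left(m{\left(U{\left(1,3 \right)} \right)} \right)} - T = 200 - 11915 = -11715$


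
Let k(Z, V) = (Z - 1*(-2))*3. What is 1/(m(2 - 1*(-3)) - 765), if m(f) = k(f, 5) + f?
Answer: -1/739 ≈ -0.0013532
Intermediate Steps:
k(Z, V) = 6 + 3*Z (k(Z, V) = (Z + 2)*3 = (2 + Z)*3 = 6 + 3*Z)
m(f) = 6 + 4*f (m(f) = (6 + 3*f) + f = 6 + 4*f)
1/(m(2 - 1*(-3)) - 765) = 1/((6 + 4*(2 - 1*(-3))) - 765) = 1/((6 + 4*(2 + 3)) - 765) = 1/((6 + 4*5) - 765) = 1/((6 + 20) - 765) = 1/(26 - 765) = 1/(-739) = -1/739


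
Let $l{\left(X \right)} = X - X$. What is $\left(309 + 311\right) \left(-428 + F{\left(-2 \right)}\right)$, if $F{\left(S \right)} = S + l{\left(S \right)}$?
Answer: $-266600$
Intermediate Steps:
$l{\left(X \right)} = 0$
$F{\left(S \right)} = S$ ($F{\left(S \right)} = S + 0 = S$)
$\left(309 + 311\right) \left(-428 + F{\left(-2 \right)}\right) = \left(309 + 311\right) \left(-428 - 2\right) = 620 \left(-430\right) = -266600$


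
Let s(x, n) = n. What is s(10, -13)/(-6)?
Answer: 13/6 ≈ 2.1667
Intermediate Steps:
s(10, -13)/(-6) = -13/(-6) = -1/6*(-13) = 13/6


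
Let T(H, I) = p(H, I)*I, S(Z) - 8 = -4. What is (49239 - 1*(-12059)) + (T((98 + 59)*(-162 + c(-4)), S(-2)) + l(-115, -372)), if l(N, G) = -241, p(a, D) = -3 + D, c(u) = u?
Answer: 61061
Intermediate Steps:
S(Z) = 4 (S(Z) = 8 - 4 = 4)
T(H, I) = I*(-3 + I) (T(H, I) = (-3 + I)*I = I*(-3 + I))
(49239 - 1*(-12059)) + (T((98 + 59)*(-162 + c(-4)), S(-2)) + l(-115, -372)) = (49239 - 1*(-12059)) + (4*(-3 + 4) - 241) = (49239 + 12059) + (4*1 - 241) = 61298 + (4 - 241) = 61298 - 237 = 61061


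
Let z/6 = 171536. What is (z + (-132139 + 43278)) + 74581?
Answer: 1014936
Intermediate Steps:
z = 1029216 (z = 6*171536 = 1029216)
(z + (-132139 + 43278)) + 74581 = (1029216 + (-132139 + 43278)) + 74581 = (1029216 - 88861) + 74581 = 940355 + 74581 = 1014936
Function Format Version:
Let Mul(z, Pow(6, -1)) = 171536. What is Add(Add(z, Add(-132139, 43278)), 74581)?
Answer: 1014936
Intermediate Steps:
z = 1029216 (z = Mul(6, 171536) = 1029216)
Add(Add(z, Add(-132139, 43278)), 74581) = Add(Add(1029216, Add(-132139, 43278)), 74581) = Add(Add(1029216, -88861), 74581) = Add(940355, 74581) = 1014936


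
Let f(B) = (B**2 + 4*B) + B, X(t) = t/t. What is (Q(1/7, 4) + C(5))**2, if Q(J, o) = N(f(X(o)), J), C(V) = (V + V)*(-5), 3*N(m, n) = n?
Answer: 1100401/441 ≈ 2495.2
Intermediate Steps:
X(t) = 1
f(B) = B**2 + 5*B
N(m, n) = n/3
C(V) = -10*V (C(V) = (2*V)*(-5) = -10*V)
Q(J, o) = J/3
(Q(1/7, 4) + C(5))**2 = ((1/3)/7 - 10*5)**2 = ((1/3)*(1/7) - 50)**2 = (1/21 - 50)**2 = (-1049/21)**2 = 1100401/441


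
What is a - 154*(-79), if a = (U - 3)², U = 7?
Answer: 12182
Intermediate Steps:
a = 16 (a = (7 - 3)² = 4² = 16)
a - 154*(-79) = 16 - 154*(-79) = 16 + 12166 = 12182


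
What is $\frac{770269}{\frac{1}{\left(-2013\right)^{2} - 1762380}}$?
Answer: $1763753483241$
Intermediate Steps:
$\frac{770269}{\frac{1}{\left(-2013\right)^{2} - 1762380}} = \frac{770269}{\frac{1}{4052169 - 1762380}} = \frac{770269}{\frac{1}{2289789}} = 770269 \frac{1}{\frac{1}{2289789}} = 770269 \cdot 2289789 = 1763753483241$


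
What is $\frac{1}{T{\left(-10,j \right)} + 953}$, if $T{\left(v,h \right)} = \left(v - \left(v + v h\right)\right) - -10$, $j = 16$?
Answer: $\frac{1}{1123} \approx 0.00089047$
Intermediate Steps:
$T{\left(v,h \right)} = 10 - h v$ ($T{\left(v,h \right)} = \left(v - \left(v + h v\right)\right) + 10 = - h v + 10 = 10 - h v$)
$\frac{1}{T{\left(-10,j \right)} + 953} = \frac{1}{\left(10 - 16 \left(-10\right)\right) + 953} = \frac{1}{\left(10 + 160\right) + 953} = \frac{1}{170 + 953} = \frac{1}{1123}$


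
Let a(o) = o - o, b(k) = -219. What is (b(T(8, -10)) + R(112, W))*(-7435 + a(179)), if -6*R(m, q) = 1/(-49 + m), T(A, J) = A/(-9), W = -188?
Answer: 615491605/378 ≈ 1.6283e+6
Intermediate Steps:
T(A, J) = -A/9 (T(A, J) = A*(-1/9) = -A/9)
R(m, q) = -1/(6*(-49 + m))
a(o) = 0
(b(T(8, -10)) + R(112, W))*(-7435 + a(179)) = (-219 - 1/(-294 + 6*112))*(-7435 + 0) = (-219 - 1/(-294 + 672))*(-7435) = (-219 - 1/378)*(-7435) = -82783/378*(-7435) = 615491605/378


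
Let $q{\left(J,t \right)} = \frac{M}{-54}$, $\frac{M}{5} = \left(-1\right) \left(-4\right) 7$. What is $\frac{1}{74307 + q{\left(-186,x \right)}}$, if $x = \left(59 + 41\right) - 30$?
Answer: $\frac{27}{2006219} \approx 1.3458 \cdot 10^{-5}$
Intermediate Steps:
$M = 140$ ($M = 5 \left(-1\right) \left(-4\right) 7 = 5 \cdot 4 \cdot 7 = 5 \cdot 28 = 140$)
$x = 70$ ($x = 100 - 30 = 70$)
$q{\left(J,t \right)} = - \frac{70}{27}$ ($q{\left(J,t \right)} = \frac{140}{-54} = 140 \left(- \frac{1}{54}\right) = - \frac{70}{27}$)
$\frac{1}{74307 + q{\left(-186,x \right)}} = \frac{1}{74307 - \frac{70}{27}} = \frac{1}{\frac{2006219}{27}} = \frac{27}{2006219}$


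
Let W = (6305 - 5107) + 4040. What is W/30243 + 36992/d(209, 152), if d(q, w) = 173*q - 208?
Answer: 435683306/362401869 ≈ 1.2022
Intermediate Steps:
d(q, w) = -208 + 173*q
W = 5238 (W = 1198 + 4040 = 5238)
W/30243 + 36992/d(209, 152) = 5238/30243 + 36992/(-208 + 173*209) = 5238*(1/30243) + 36992/(-208 + 36157) = 1746/10081 + 36992/35949 = 435683306/362401869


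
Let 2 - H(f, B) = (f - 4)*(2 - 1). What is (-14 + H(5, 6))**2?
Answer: 169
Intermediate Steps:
H(f, B) = 6 - f (H(f, B) = 2 - (f - 4)*(2 - 1) = 2 - (-4 + f) = 2 + (4 - f) = 6 - f)
(-14 + H(5, 6))**2 = (-14 + (6 - 1*5))**2 = (-14 + (6 - 5))**2 = (-14 + 1)**2 = (-13)**2 = 169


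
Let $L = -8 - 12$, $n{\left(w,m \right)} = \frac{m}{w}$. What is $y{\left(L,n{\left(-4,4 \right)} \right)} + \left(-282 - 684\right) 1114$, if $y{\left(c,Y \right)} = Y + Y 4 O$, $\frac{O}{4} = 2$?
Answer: $-1076157$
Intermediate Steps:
$O = 8$ ($O = 4 \cdot 2 = 8$)
$L = -20$
$y{\left(c,Y \right)} = 33 Y$ ($y{\left(c,Y \right)} = Y + Y 4 \cdot 8 = Y + 4 Y 8 = Y + 32 Y = 33 Y$)
$y{\left(L,n{\left(-4,4 \right)} \right)} + \left(-282 - 684\right) 1114 = 33 \frac{4}{-4} + \left(-282 - 684\right) 1114 = 33 \cdot 4 \left(- \frac{1}{4}\right) - 1076124 = 33 \left(-1\right) - 1076124 = -33 - 1076124 = -1076157$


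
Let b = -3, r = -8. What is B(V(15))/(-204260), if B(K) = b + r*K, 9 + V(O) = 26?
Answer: 139/204260 ≈ 0.00068051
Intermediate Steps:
V(O) = 17 (V(O) = -9 + 26 = 17)
B(K) = -3 - 8*K
B(V(15))/(-204260) = (-3 - 8*17)/(-204260) = (-3 - 136)*(-1/204260) = -139*(-1/204260) = 139/204260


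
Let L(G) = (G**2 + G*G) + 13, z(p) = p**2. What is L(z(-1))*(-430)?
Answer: -6450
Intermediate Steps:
L(G) = 13 + 2*G**2 (L(G) = (G**2 + G**2) + 13 = 2*G**2 + 13 = 13 + 2*G**2)
L(z(-1))*(-430) = (13 + 2*((-1)**2)**2)*(-430) = (13 + 2*1**2)*(-430) = (13 + 2*1)*(-430) = (13 + 2)*(-430) = 15*(-430) = -6450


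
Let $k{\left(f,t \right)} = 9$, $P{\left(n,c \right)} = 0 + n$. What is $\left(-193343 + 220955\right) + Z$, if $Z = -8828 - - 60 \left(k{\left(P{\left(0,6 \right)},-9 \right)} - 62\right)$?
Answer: $15604$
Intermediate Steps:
$P{\left(n,c \right)} = n$
$Z = -12008$ ($Z = -8828 - - 60 \left(9 - 62\right) = -8828 - \left(-60\right) \left(-53\right) = -8828 - 3180 = -12008$)
$\left(-193343 + 220955\right) + Z = \left(-193343 + 220955\right) - 12008 = 27612 - 12008 = 15604$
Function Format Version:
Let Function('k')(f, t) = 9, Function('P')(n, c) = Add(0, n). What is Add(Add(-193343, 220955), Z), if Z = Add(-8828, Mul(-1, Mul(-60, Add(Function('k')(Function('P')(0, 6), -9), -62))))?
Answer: 15604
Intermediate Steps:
Function('P')(n, c) = n
Z = -12008 (Z = Add(-8828, Mul(-1, Mul(-60, Add(9, -62)))) = Add(-8828, Mul(-1, Mul(-60, -53))) = Add(-8828, Mul(-1, 3180)) = Add(-8828, -3180) = -12008)
Add(Add(-193343, 220955), Z) = Add(Add(-193343, 220955), -12008) = Add(27612, -12008) = 15604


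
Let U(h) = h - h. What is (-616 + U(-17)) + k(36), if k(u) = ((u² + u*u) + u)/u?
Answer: -543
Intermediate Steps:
U(h) = 0
k(u) = (u + 2*u²)/u (k(u) = ((u² + u²) + u)/u = (2*u² + u)/u = (u + 2*u²)/u)
(-616 + U(-17)) + k(36) = (-616 + 0) + (1 + 2*36) = -616 + (1 + 72) = -616 + 73 = -543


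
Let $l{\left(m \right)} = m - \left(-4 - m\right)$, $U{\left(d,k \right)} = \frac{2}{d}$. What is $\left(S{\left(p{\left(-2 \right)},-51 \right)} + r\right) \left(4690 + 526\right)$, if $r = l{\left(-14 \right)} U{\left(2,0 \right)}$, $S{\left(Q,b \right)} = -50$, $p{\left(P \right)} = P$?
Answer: $-385984$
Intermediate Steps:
$l{\left(m \right)} = 4 + 2 m$ ($l{\left(m \right)} = m + \left(4 + m\right) = 4 + 2 m$)
$r = -24$ ($r = \left(4 + 2 \left(-14\right)\right) \frac{2}{2} = \left(4 - 28\right) 2 \cdot \frac{1}{2} = \left(-24\right) 1 = -24$)
$\left(S{\left(p{\left(-2 \right)},-51 \right)} + r\right) \left(4690 + 526\right) = \left(-50 - 24\right) \left(4690 + 526\right) = \left(-74\right) 5216 = -385984$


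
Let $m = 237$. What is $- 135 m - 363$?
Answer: $-32358$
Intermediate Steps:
$- 135 m - 363 = \left(-135\right) 237 - 363 = -31995 - 363 = -32358$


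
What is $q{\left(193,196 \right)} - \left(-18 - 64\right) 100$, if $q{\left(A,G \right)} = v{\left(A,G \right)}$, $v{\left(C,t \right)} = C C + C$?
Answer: $45642$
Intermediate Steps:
$v{\left(C,t \right)} = C + C^{2}$ ($v{\left(C,t \right)} = C^{2} + C = C + C^{2}$)
$q{\left(A,G \right)} = A \left(1 + A\right)$
$q{\left(193,196 \right)} - \left(-18 - 64\right) 100 = 193 \left(1 + 193\right) - \left(-18 - 64\right) 100 = 193 \cdot 194 - \left(-82\right) 100 = 37442 - -8200 = 37442 + 8200 = 45642$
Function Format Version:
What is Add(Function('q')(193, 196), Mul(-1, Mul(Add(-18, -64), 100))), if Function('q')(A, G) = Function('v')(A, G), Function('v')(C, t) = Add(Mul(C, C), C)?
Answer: 45642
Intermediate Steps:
Function('v')(C, t) = Add(C, Pow(C, 2)) (Function('v')(C, t) = Add(Pow(C, 2), C) = Add(C, Pow(C, 2)))
Function('q')(A, G) = Mul(A, Add(1, A))
Add(Function('q')(193, 196), Mul(-1, Mul(Add(-18, -64), 100))) = Add(Mul(193, Add(1, 193)), Mul(-1, Mul(Add(-18, -64), 100))) = Add(Mul(193, 194), Mul(-1, Mul(-82, 100))) = Add(37442, Mul(-1, -8200)) = Add(37442, 8200) = 45642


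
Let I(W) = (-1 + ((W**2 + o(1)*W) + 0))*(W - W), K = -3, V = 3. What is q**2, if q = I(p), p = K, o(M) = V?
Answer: 0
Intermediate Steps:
o(M) = 3
p = -3
I(W) = 0 (I(W) = (-1 + ((W**2 + 3*W) + 0))*(W - W) = (-1 + (W**2 + 3*W))*0 = (-1 + W**2 + 3*W)*0 = 0)
q = 0
q**2 = 0**2 = 0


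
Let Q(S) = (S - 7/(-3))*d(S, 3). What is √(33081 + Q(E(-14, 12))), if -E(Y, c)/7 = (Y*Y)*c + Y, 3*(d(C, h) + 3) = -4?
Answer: 2*√233978/3 ≈ 322.48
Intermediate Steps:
d(C, h) = -13/3 (d(C, h) = -3 + (⅓)*(-4) = -3 - 4/3 = -13/3)
E(Y, c) = -7*Y - 7*c*Y² (E(Y, c) = -7*((Y*Y)*c + Y) = -7*(Y²*c + Y) = -7*(c*Y² + Y) = -7*(Y + c*Y²) = -7*Y - 7*c*Y²)
Q(S) = -91/9 - 13*S/3 (Q(S) = (S - 7/(-3))*(-13/3) = (S - 7*(-⅓))*(-13/3) = (S + 7/3)*(-13/3) = (7/3 + S)*(-13/3) = -91/9 - 13*S/3)
√(33081 + Q(E(-14, 12))) = √(33081 + (-91/9 - (-91)*(-14)*(1 - 14*12)/3)) = √(33081 + (-91/9 - (-91)*(-14)*(1 - 168)/3)) = √(33081 + (-91/9 - (-91)*(-14)*(-167)/3)) = √(33081 + (-91/9 - 13/3*(-16366))) = √(33081 + (-91/9 + 212758/3)) = √(33081 + 638183/9) = √(935912/9) = 2*√233978/3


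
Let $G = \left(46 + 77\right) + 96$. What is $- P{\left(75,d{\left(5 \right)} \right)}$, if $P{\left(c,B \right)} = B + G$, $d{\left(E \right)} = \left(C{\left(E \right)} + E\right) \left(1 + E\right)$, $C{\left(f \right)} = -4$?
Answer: $-225$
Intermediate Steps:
$G = 219$ ($G = 123 + 96 = 219$)
$d{\left(E \right)} = \left(1 + E\right) \left(-4 + E\right)$ ($d{\left(E \right)} = \left(-4 + E\right) \left(1 + E\right) = \left(1 + E\right) \left(-4 + E\right)$)
$P{\left(c,B \right)} = 219 + B$ ($P{\left(c,B \right)} = B + 219 = 219 + B$)
$- P{\left(75,d{\left(5 \right)} \right)} = - (219 - \left(19 - 25\right)) = - (219 - -6) = - (219 + 6) = \left(-1\right) 225 = -225$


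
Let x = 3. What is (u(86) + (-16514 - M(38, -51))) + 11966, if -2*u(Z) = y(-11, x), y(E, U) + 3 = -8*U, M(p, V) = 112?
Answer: -9293/2 ≈ -4646.5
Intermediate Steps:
y(E, U) = -3 - 8*U
u(Z) = 27/2 (u(Z) = -(-3 - 8*3)/2 = -(-3 - 24)/2 = -½*(-27) = 27/2)
(u(86) + (-16514 - M(38, -51))) + 11966 = (27/2 + (-16514 - 1*112)) + 11966 = (27/2 + (-16514 - 112)) + 11966 = (27/2 - 16626) + 11966 = -33225/2 + 11966 = -9293/2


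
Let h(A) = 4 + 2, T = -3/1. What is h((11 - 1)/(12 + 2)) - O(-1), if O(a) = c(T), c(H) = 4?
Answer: 2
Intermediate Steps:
T = -3 (T = -3*1 = -3)
O(a) = 4
h(A) = 6
h((11 - 1)/(12 + 2)) - O(-1) = 6 - 1*4 = 6 - 4 = 2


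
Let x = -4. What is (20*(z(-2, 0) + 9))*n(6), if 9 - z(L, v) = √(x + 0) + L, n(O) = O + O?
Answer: 4800 - 480*I ≈ 4800.0 - 480.0*I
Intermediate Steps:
n(O) = 2*O
z(L, v) = 9 - L - 2*I (z(L, v) = 9 - (√(-4 + 0) + L) = 9 - (√(-4) + L) = 9 - (2*I + L) = 9 - (L + 2*I) = 9 + (-L - 2*I) = 9 - L - 2*I)
(20*(z(-2, 0) + 9))*n(6) = (20*((9 - 1*(-2) - 2*I) + 9))*(2*6) = (20*((9 + 2 - 2*I) + 9))*12 = (20*((11 - 2*I) + 9))*12 = (20*(20 - 2*I))*12 = (400 - 40*I)*12 = 4800 - 480*I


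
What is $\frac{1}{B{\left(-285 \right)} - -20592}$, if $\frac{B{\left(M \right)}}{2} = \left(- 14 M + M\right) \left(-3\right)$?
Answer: $- \frac{1}{1638} \approx -0.0006105$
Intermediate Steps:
$B{\left(M \right)} = 78 M$ ($B{\left(M \right)} = 2 \left(- 14 M + M\right) \left(-3\right) = 2 - 13 M \left(-3\right) = 2 \cdot 39 M = 78 M$)
$\frac{1}{B{\left(-285 \right)} - -20592} = \frac{1}{78 \left(-285\right) - -20592} = \frac{1}{-22230 + 20592} = \frac{1}{-1638} = - \frac{1}{1638}$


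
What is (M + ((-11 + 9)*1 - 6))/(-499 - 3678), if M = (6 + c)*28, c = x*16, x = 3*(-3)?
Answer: 3872/4177 ≈ 0.92698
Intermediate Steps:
x = -9
c = -144 (c = -9*16 = -144)
M = -3864 (M = (6 - 144)*28 = -138*28 = -3864)
(M + ((-11 + 9)*1 - 6))/(-499 - 3678) = (-3864 + ((-11 + 9)*1 - 6))/(-499 - 3678) = (-3864 + (-2*1 - 6))/(-4177) = (-3864 + (-2 - 6))*(-1/4177) = (-3864 - 8)*(-1/4177) = -3872*(-1/4177) = 3872/4177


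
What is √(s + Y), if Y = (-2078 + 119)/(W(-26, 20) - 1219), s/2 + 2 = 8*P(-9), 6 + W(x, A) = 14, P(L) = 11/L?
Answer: I*√289551311/3633 ≈ 4.6838*I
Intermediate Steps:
W(x, A) = 8 (W(x, A) = -6 + 14 = 8)
s = -212/9 (s = -4 + 2*(8*(11/(-9))) = -4 + 2*(8*(11*(-⅑))) = -4 + 2*(8*(-11/9)) = -4 + 2*(-88/9) = -4 - 176/9 = -212/9 ≈ -23.556)
Y = 1959/1211 (Y = (-2078 + 119)/(8 - 1219) = -1959/(-1211) = -1959*(-1/1211) = 1959/1211 ≈ 1.6177)
√(s + Y) = √(-212/9 + 1959/1211) = √(-239101/10899) = I*√289551311/3633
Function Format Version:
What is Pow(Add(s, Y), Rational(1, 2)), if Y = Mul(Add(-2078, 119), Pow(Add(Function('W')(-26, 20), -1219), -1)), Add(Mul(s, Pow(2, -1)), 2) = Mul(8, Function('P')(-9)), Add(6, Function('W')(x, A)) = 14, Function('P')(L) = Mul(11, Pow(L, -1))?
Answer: Mul(Rational(1, 3633), I, Pow(289551311, Rational(1, 2))) ≈ Mul(4.6838, I)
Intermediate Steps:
Function('W')(x, A) = 8 (Function('W')(x, A) = Add(-6, 14) = 8)
s = Rational(-212, 9) (s = Add(-4, Mul(2, Mul(8, Mul(11, Pow(-9, -1))))) = Add(-4, Mul(2, Mul(8, Mul(11, Rational(-1, 9))))) = Add(-4, Mul(2, Mul(8, Rational(-11, 9)))) = Add(-4, Mul(2, Rational(-88, 9))) = Add(-4, Rational(-176, 9)) = Rational(-212, 9) ≈ -23.556)
Y = Rational(1959, 1211) (Y = Mul(Add(-2078, 119), Pow(Add(8, -1219), -1)) = Mul(-1959, Pow(-1211, -1)) = Mul(-1959, Rational(-1, 1211)) = Rational(1959, 1211) ≈ 1.6177)
Pow(Add(s, Y), Rational(1, 2)) = Pow(Add(Rational(-212, 9), Rational(1959, 1211)), Rational(1, 2)) = Pow(Rational(-239101, 10899), Rational(1, 2)) = Mul(Rational(1, 3633), I, Pow(289551311, Rational(1, 2)))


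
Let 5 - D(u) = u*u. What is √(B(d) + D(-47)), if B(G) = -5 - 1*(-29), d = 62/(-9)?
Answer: 2*I*√545 ≈ 46.69*I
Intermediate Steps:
d = -62/9 (d = 62*(-⅑) = -62/9 ≈ -6.8889)
B(G) = 24 (B(G) = -5 + 29 = 24)
D(u) = 5 - u² (D(u) = 5 - u*u = 5 - u²)
√(B(d) + D(-47)) = √(24 + (5 - 1*(-47)²)) = √(24 + (5 - 1*2209)) = √(24 + (5 - 2209)) = √(24 - 2204) = √(-2180) = 2*I*√545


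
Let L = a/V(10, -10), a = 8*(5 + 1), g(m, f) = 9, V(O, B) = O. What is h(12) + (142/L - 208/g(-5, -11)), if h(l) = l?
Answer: 665/36 ≈ 18.472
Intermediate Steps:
a = 48 (a = 8*6 = 48)
L = 24/5 (L = 48/10 = 48*(⅒) = 24/5 ≈ 4.8000)
h(12) + (142/L - 208/g(-5, -11)) = 12 + (142/(24/5) - 208/9) = 12 + (142*(5/24) - 208*⅑) = 12 + (355/12 - 208/9) = 12 + 233/36 = 665/36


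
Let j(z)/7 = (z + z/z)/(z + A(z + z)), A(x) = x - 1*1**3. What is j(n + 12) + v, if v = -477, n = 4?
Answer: -22300/47 ≈ -474.47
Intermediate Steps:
A(x) = -1 + x (A(x) = x - 1*1 = x - 1 = -1 + x)
j(z) = 7*(1 + z)/(-1 + 3*z) (j(z) = 7*((z + z/z)/(z + (-1 + (z + z)))) = 7*((z + 1)/(z + (-1 + 2*z))) = 7*((1 + z)/(-1 + 3*z)) = 7*(1 + z)/(-1 + 3*z))
j(n + 12) + v = 7*(1 + (4 + 12))/(-1 + 3*(4 + 12)) - 477 = 7*(1 + 16)/(-1 + 3*16) - 477 = 7*17/(-1 + 48) - 477 = 7*17/47 - 477 = 7*(1/47)*17 - 477 = 119/47 - 477 = -22300/47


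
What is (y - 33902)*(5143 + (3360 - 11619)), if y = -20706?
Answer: 170158528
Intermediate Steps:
(y - 33902)*(5143 + (3360 - 11619)) = (-20706 - 33902)*(5143 + (3360 - 11619)) = -54608*(5143 - 8259) = -54608*(-3116) = 170158528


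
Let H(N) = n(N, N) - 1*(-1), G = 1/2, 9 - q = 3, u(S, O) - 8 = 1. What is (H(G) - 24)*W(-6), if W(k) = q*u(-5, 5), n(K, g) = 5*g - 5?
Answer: -1377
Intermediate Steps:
u(S, O) = 9 (u(S, O) = 8 + 1 = 9)
q = 6 (q = 9 - 1*3 = 9 - 3 = 6)
n(K, g) = -5 + 5*g
W(k) = 54 (W(k) = 6*9 = 54)
G = 1/2 ≈ 0.50000
H(N) = -4 + 5*N (H(N) = (-5 + 5*N) - 1*(-1) = (-5 + 5*N) + 1 = -4 + 5*N)
(H(G) - 24)*W(-6) = ((-4 + 5*(1/2)) - 24)*54 = ((-4 + 5/2) - 24)*54 = (-3/2 - 24)*54 = -51/2*54 = -1377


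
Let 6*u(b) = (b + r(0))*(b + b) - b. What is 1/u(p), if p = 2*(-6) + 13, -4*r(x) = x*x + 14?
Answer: -1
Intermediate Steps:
r(x) = -7/2 - x²/4 (r(x) = -(x*x + 14)/4 = -(x² + 14)/4 = -(14 + x²)/4 = -7/2 - x²/4)
p = 1 (p = -12 + 13 = 1)
u(b) = -b/6 + b*(-7/2 + b)/3 (u(b) = ((b + (-7/2 - ¼*0²))*(b + b) - b)/6 = ((b + (-7/2 - ¼*0))*(2*b) - b)/6 = ((b + (-7/2 + 0))*(2*b) - b)/6 = ((b - 7/2)*(2*b) - b)/6 = ((-7/2 + b)*(2*b) - b)/6 = (2*b*(-7/2 + b) - b)/6 = (-b + 2*b*(-7/2 + b))/6 = -b/6 + b*(-7/2 + b)/3)
1/u(p) = 1/((⅓)*1*(-4 + 1)) = 1/((⅓)*1*(-3)) = 1/(-1) = -1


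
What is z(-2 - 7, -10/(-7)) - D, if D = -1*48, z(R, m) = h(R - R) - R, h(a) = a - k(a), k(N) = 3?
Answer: 54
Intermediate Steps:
h(a) = -3 + a (h(a) = a - 1*3 = a - 3 = -3 + a)
z(R, m) = -3 - R (z(R, m) = (-3 + (R - R)) - R = (-3 + 0) - R = -3 - R)
D = -48
z(-2 - 7, -10/(-7)) - D = (-3 - (-2 - 7)) - 1*(-48) = (-3 - 1*(-9)) + 48 = (-3 + 9) + 48 = 6 + 48 = 54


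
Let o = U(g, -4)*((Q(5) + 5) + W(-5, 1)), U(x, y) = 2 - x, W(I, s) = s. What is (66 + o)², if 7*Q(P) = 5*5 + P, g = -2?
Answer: 562500/49 ≈ 11480.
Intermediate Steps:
Q(P) = 25/7 + P/7 (Q(P) = (5*5 + P)/7 = (25 + P)/7 = 25/7 + P/7)
o = 288/7 (o = (2 - 1*(-2))*(((25/7 + (⅐)*5) + 5) + 1) = (2 + 2)*(((25/7 + 5/7) + 5) + 1) = 4*((30/7 + 5) + 1) = 4*(65/7 + 1) = 4*(72/7) = 288/7 ≈ 41.143)
(66 + o)² = (66 + 288/7)² = (750/7)² = 562500/49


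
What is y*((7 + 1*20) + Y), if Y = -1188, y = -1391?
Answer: 1614951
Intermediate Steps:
y*((7 + 1*20) + Y) = -1391*((7 + 1*20) - 1188) = -1391*((7 + 20) - 1188) = -1391*(27 - 1188) = -1391*(-1161) = 1614951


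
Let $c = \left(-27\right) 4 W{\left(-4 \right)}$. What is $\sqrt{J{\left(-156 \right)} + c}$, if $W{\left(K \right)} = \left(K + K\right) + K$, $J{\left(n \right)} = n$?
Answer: $2 \sqrt{285} \approx 33.764$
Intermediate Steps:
$W{\left(K \right)} = 3 K$ ($W{\left(K \right)} = 2 K + K = 3 K$)
$c = 1296$ ($c = \left(-27\right) 4 \cdot 3 \left(-4\right) = \left(-108\right) \left(-12\right) = 1296$)
$\sqrt{J{\left(-156 \right)} + c} = \sqrt{-156 + 1296} = \sqrt{1140} = 2 \sqrt{285}$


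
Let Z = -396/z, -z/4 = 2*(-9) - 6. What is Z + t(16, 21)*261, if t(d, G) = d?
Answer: 33375/8 ≈ 4171.9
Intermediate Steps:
z = 96 (z = -4*(2*(-9) - 6) = -4*(-18 - 6) = -4*(-24) = 96)
Z = -33/8 (Z = -396/96 = -396*1/96 = -33/8 ≈ -4.1250)
Z + t(16, 21)*261 = -33/8 + 16*261 = -33/8 + 4176 = 33375/8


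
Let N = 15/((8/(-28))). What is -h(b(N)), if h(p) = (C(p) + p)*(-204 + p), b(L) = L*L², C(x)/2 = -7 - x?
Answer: 1341855047841/64 ≈ 2.0966e+10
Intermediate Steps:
C(x) = -14 - 2*x (C(x) = 2*(-7 - x) = -14 - 2*x)
N = -105/2 (N = 15/((8*(-1/28))) = 15/(-2/7) = 15*(-7/2) = -105/2 ≈ -52.500)
b(L) = L³
h(p) = (-204 + p)*(-14 - p) (h(p) = ((-14 - 2*p) + p)*(-204 + p) = (-14 - p)*(-204 + p) = (-204 + p)*(-14 - p))
-h(b(N)) = -(2856 - ((-105/2)³)² + 190*(-105/2)³) = -(2856 - (-1157625/8)² + 190*(-1157625/8)) = -(2856 - 1*1340095640625/64 - 109974375/4) = -(2856 - 1340095640625/64 - 109974375/4) = -1*(-1341855047841/64) = 1341855047841/64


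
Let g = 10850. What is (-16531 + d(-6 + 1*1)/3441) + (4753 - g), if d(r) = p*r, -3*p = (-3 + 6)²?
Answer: -25954311/1147 ≈ -22628.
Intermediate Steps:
p = -3 (p = -(-3 + 6)²/3 = -⅓*3² = -⅓*9 = -3)
d(r) = -3*r
(-16531 + d(-6 + 1*1)/3441) + (4753 - g) = (-16531 - 3*(-6 + 1*1)/3441) + (4753 - 1*10850) = (-16531 - 3*(-6 + 1)*(1/3441)) + (4753 - 10850) = (-16531 - 3*(-5)*(1/3441)) - 6097 = (-16531 + 15*(1/3441)) - 6097 = (-16531 + 5/1147) - 6097 = -18961052/1147 - 6097 = -25954311/1147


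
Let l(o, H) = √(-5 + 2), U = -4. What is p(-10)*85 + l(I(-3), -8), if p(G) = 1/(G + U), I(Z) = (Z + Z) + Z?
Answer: -85/14 + I*√3 ≈ -6.0714 + 1.732*I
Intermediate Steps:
I(Z) = 3*Z (I(Z) = 2*Z + Z = 3*Z)
l(o, H) = I*√3 (l(o, H) = √(-3) = I*√3)
p(G) = 1/(-4 + G) (p(G) = 1/(G - 4) = 1/(-4 + G))
p(-10)*85 + l(I(-3), -8) = 85/(-4 - 10) + I*√3 = 85/(-14) + I*√3 = -1/14*85 + I*√3 = -85/14 + I*√3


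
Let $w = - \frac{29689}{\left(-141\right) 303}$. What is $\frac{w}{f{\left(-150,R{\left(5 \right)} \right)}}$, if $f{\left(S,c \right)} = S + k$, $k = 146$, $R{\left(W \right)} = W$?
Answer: $- \frac{29689}{170892} \approx -0.17373$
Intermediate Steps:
$f{\left(S,c \right)} = 146 + S$ ($f{\left(S,c \right)} = S + 146 = 146 + S$)
$w = \frac{29689}{42723}$ ($w = - \frac{29689}{-42723} = \left(-29689\right) \left(- \frac{1}{42723}\right) = \frac{29689}{42723} \approx 0.69492$)
$\frac{w}{f{\left(-150,R{\left(5 \right)} \right)}} = \frac{29689}{42723 \left(146 - 150\right)} = \frac{29689}{42723 \left(-4\right)} = \frac{29689}{42723} \left(- \frac{1}{4}\right) = - \frac{29689}{170892}$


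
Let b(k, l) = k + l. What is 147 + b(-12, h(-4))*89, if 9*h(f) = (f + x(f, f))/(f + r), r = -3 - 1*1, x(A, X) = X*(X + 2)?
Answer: -16667/18 ≈ -925.94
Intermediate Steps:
x(A, X) = X*(2 + X)
r = -4 (r = -3 - 1 = -4)
h(f) = (f + f*(2 + f))/(9*(-4 + f)) (h(f) = ((f + f*(2 + f))/(f - 4))/9 = ((f + f*(2 + f))/(-4 + f))/9 = (f + f*(2 + f))/(9*(-4 + f)))
147 + b(-12, h(-4))*89 = 147 + (-12 + (⅑)*(-4)*(3 - 4)/(-4 - 4))*89 = 147 + (-12 + (⅑)*(-4)*(-1)/(-8))*89 = 147 + (-12 + (⅑)*(-4)*(-⅛)*(-1))*89 = 147 + (-12 - 1/18)*89 = 147 - 217/18*89 = 147 - 19313/18 = -16667/18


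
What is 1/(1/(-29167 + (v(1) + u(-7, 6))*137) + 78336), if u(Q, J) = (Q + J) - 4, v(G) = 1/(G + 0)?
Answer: 29715/2327754239 ≈ 1.2766e-5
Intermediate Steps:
v(G) = 1/G
u(Q, J) = -4 + J + Q (u(Q, J) = (J + Q) - 4 = -4 + J + Q)
1/(1/(-29167 + (v(1) + u(-7, 6))*137) + 78336) = 1/(1/(-29167 + (1/1 + (-4 + 6 - 7))*137) + 78336) = 1/(1/(-29167 + (1 - 5)*137) + 78336) = 1/(1/(-29167 - 4*137) + 78336) = 1/(1/(-29167 - 548) + 78336) = 1/(1/(-29715) + 78336) = 1/(-1/29715 + 78336) = 1/(2327754239/29715) = 29715/2327754239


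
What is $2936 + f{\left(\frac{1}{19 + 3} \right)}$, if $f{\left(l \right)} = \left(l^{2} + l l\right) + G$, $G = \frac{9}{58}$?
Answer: $\frac{10302983}{3509} \approx 2936.2$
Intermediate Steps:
$G = \frac{9}{58}$ ($G = 9 \cdot \frac{1}{58} = \frac{9}{58} \approx 0.15517$)
$f{\left(l \right)} = \frac{9}{58} + 2 l^{2}$ ($f{\left(l \right)} = \left(l^{2} + l l\right) + \frac{9}{58} = \left(l^{2} + l^{2}\right) + \frac{9}{58} = 2 l^{2} + \frac{9}{58} = \frac{9}{58} + 2 l^{2}$)
$2936 + f{\left(\frac{1}{19 + 3} \right)} = 2936 + \left(\frac{9}{58} + 2 \left(\frac{1}{19 + 3}\right)^{2}\right) = 2936 + \left(\frac{9}{58} + 2 \left(\frac{1}{22}\right)^{2}\right) = 2936 + \left(\frac{9}{58} + \frac{2}{484}\right) = 2936 + \left(\frac{9}{58} + 2 \cdot \frac{1}{484}\right) = 2936 + \left(\frac{9}{58} + \frac{1}{242}\right) = 2936 + \frac{559}{3509} = \frac{10302983}{3509}$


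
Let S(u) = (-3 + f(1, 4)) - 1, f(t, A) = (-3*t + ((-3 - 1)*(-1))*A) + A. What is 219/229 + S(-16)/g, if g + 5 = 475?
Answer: 105907/107630 ≈ 0.98399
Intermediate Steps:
g = 470 (g = -5 + 475 = 470)
f(t, A) = -3*t + 5*A (f(t, A) = (-3*t + (-4*(-1))*A) + A = (-3*t + 4*A) + A = -3*t + 5*A)
S(u) = 13 (S(u) = (-3 + (-3*1 + 5*4)) - 1 = (-3 + (-3 + 20)) - 1 = (-3 + 17) - 1 = 14 - 1 = 13)
219/229 + S(-16)/g = 219/229 + 13/470 = 105907/107630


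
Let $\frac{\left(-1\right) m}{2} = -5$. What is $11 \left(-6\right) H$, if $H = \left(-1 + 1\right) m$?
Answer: $0$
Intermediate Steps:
$m = 10$ ($m = \left(-2\right) \left(-5\right) = 10$)
$H = 0$ ($H = \left(-1 + 1\right) 10 = 0 \cdot 10 = 0$)
$11 \left(-6\right) H = 11 \left(-6\right) 0 = \left(-66\right) 0 = 0$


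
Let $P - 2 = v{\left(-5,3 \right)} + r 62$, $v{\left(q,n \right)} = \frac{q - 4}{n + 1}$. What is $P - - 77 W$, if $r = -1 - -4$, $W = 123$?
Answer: $\frac{38627}{4} \approx 9656.8$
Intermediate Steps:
$v{\left(q,n \right)} = \frac{-4 + q}{1 + n}$
$r = 3$ ($r = -1 + 4 = 3$)
$P = \frac{743}{4}$ ($P = 2 + \left(\frac{-4 - 5}{1 + 3} + 3 \cdot 62\right) = 2 + \left(\frac{1}{4} \left(-9\right) + 186\right) = 2 + \left(- \frac{9}{4} + 186\right) = 2 + \frac{735}{4} = \frac{743}{4} \approx 185.75$)
$P - - 77 W = \frac{743}{4} - \left(-77\right) 123 = \frac{743}{4} - -9471 = \frac{743}{4} + 9471 = \frac{38627}{4}$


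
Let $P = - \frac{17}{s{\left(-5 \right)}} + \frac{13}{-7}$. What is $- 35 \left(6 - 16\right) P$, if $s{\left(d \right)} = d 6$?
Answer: $- \frac{1355}{3} \approx -451.67$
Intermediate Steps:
$s{\left(d \right)} = 6 d$
$P = - \frac{271}{210}$ ($P = - \frac{17}{6 \left(-5\right)} + \frac{13}{-7} = - \frac{17}{-30} + 13 \left(- \frac{1}{7}\right) = \left(-17\right) \left(- \frac{1}{30}\right) - \frac{13}{7} = \frac{17}{30} - \frac{13}{7} = - \frac{271}{210} \approx -1.2905$)
$- 35 \left(6 - 16\right) P = - 35 \left(6 - 16\right) \left(- \frac{271}{210}\right) = \left(-35\right) \left(-10\right) \left(- \frac{271}{210}\right) = 350 \left(- \frac{271}{210}\right) = - \frac{1355}{3}$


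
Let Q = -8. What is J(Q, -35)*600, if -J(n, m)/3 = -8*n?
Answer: -115200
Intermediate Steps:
J(n, m) = 24*n (J(n, m) = -(-24)*n = 24*n)
J(Q, -35)*600 = (24*(-8))*600 = -192*600 = -115200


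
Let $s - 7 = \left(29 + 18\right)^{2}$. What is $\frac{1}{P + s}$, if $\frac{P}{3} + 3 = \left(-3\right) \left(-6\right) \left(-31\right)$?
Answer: $\frac{1}{533} \approx 0.0018762$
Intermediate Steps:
$s = 2216$ ($s = 7 + \left(29 + 18\right)^{2} = 7 + 47^{2} = 7 + 2209 = 2216$)
$P = -1683$ ($P = -9 + 3 \left(-3\right) \left(-6\right) \left(-31\right) = -9 + 3 \cdot 18 \left(-31\right) = -9 + 3 \left(-558\right) = -9 - 1674 = -1683$)
$\frac{1}{P + s} = \frac{1}{-1683 + 2216} = \frac{1}{533}$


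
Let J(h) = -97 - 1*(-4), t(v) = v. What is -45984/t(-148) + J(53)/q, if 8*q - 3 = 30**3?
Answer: 103466320/333037 ≈ 310.68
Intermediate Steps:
J(h) = -93 (J(h) = -97 + 4 = -93)
q = 27003/8 (q = 3/8 + (1/8)*30**3 = 3/8 + (1/8)*27000 = 3/8 + 3375 = 27003/8 ≈ 3375.4)
-45984/t(-148) + J(53)/q = -45984/(-148) - 93/27003/8 = -45984*(-1/148) - 93*8/27003 = 11496/37 - 248/9001 = 103466320/333037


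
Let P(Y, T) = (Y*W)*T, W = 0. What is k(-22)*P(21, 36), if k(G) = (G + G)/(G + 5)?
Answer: 0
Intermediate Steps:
P(Y, T) = 0 (P(Y, T) = (Y*0)*T = 0*T = 0)
k(G) = 2*G/(5 + G) (k(G) = (2*G)/(5 + G) = 2*G/(5 + G))
k(-22)*P(21, 36) = (2*(-22)/(5 - 22))*0 = (2*(-22)/(-17))*0 = (2*(-22)*(-1/17))*0 = (44/17)*0 = 0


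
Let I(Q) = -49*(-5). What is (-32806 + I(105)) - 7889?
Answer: -40450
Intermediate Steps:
I(Q) = 245
(-32806 + I(105)) - 7889 = (-32806 + 245) - 7889 = -32561 - 7889 = -40450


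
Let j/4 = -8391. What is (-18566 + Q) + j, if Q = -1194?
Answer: -53324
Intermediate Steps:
j = -33564 (j = 4*(-8391) = -33564)
(-18566 + Q) + j = (-18566 - 1194) - 33564 = -19760 - 33564 = -53324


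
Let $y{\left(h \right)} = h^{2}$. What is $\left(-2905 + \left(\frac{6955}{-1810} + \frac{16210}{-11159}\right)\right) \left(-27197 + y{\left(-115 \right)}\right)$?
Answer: $\frac{82129554966494}{2019779} \approx 4.0663 \cdot 10^{7}$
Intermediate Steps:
$\left(-2905 + \left(\frac{6955}{-1810} + \frac{16210}{-11159}\right)\right) \left(-27197 + y{\left(-115 \right)}\right) = \left(-2905 + \left(\frac{6955}{-1810} + \frac{16210}{-11159}\right)\right) \left(-27197 + \left(-115\right)^{2}\right) = \left(-2905 + \left(6955 \left(- \frac{1}{1810}\right) + 16210 \left(- \frac{1}{11159}\right)\right)\right) \left(-27197 + 13225\right) = \left(-2905 - \frac{21390189}{4039558}\right) \left(-13972\right) = \left(- \frac{11756306179}{4039558}\right) \left(-13972\right) = \frac{82129554966494}{2019779}$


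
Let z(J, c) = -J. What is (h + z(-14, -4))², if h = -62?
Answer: 2304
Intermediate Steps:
(h + z(-14, -4))² = (-62 - 1*(-14))² = (-62 + 14)² = (-48)² = 2304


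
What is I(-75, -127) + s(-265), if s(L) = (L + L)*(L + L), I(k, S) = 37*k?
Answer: 278125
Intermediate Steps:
s(L) = 4*L² (s(L) = (2*L)*(2*L) = 4*L²)
I(-75, -127) + s(-265) = 37*(-75) + 4*(-265)² = -2775 + 4*70225 = -2775 + 280900 = 278125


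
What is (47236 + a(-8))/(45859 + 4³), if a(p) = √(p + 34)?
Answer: 47236/45923 + √26/45923 ≈ 1.0287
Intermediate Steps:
a(p) = √(34 + p)
(47236 + a(-8))/(45859 + 4³) = (47236 + √(34 - 8))/(45859 + 4³) = (47236 + √26)/(45859 + 64) = (47236 + √26)/45923 = (47236 + √26)*(1/45923) = 47236/45923 + √26/45923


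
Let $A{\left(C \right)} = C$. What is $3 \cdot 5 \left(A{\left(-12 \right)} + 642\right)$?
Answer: $9450$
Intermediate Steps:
$3 \cdot 5 \left(A{\left(-12 \right)} + 642\right) = 3 \cdot 5 \left(-12 + 642\right) = 15 \cdot 630 = 9450$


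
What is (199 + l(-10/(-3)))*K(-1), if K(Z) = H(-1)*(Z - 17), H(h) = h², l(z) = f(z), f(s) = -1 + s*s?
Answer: -3764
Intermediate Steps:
f(s) = -1 + s²
l(z) = -1 + z²
K(Z) = -17 + Z (K(Z) = (-1)²*(Z - 17) = 1*(-17 + Z) = -17 + Z)
(199 + l(-10/(-3)))*K(-1) = (199 + (-1 + (-10/(-3))²))*(-17 - 1) = (199 + (-1 + (-10*(-⅓))²))*(-18) = (199 + (-1 + (10/3)²))*(-18) = (199 + (-1 + 100/9))*(-18) = (199 + 91/9)*(-18) = (1882/9)*(-18) = -3764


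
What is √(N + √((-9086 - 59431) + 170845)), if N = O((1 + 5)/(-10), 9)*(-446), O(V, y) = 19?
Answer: √(-8474 + 2*√25582) ≈ 90.3*I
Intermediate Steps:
N = -8474 (N = 19*(-446) = -8474)
√(N + √((-9086 - 59431) + 170845)) = √(-8474 + √((-9086 - 59431) + 170845)) = √(-8474 + √(-68517 + 170845)) = √(-8474 + √102328) = √(-8474 + 2*√25582)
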